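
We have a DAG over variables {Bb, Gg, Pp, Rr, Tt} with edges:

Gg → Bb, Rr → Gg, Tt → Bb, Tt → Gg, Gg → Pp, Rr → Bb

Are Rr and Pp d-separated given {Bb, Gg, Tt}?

There are 3 undirected paths between Rr and Pp; checking each against the conditioning set {Bb, Gg, Tt}:
  1. Rr → Bb ← Tt → Gg → Pp — Bb:collider[open]; Tt:fork[blocks]; Gg:chain[blocks] ⇒ blocked
  2. Rr → Bb ← Gg → Pp — Bb:collider[open]; Gg:fork[blocks] ⇒ blocked
  3. Rr → Gg → Pp — Gg:chain[blocks] ⇒ blocked
All paths are blocked; Rr ⊥ Pp | {Bb, Gg, Tt} holds.

Yes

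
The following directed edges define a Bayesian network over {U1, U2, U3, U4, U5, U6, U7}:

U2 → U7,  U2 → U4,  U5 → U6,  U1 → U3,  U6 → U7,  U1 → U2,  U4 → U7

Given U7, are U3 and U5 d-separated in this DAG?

There are 2 undirected paths between U3 and U5; checking each against the conditioning set {U7}:
  1. U3 ← U1 → U2 → U4 → U7 ← U6 ← U5 — U1:fork[open]; U2:chain[open]; U4:chain[open]; U7:collider[open]; U6:chain[open] ⇒ active
  2. U3 ← U1 → U2 → U7 ← U6 ← U5 — U1:fork[open]; U2:chain[open]; U7:collider[open]; U6:chain[open] ⇒ active
At least one path is unblocked, so d-separation fails.

No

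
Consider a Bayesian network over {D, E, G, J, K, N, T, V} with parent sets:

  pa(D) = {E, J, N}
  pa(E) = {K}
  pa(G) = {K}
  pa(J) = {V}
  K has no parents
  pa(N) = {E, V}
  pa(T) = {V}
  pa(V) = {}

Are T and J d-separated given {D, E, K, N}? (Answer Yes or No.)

There are 3 undirected paths between T and J; checking each against the conditioning set {D, E, K, N}:
Path 1: T ← V → J
  V is a fork and V is not conditioned on — no node blocks this path, so it is active.
Path 2: T ← V → N → D ← J
  N is a chain here and N is conditioned on, so the path is blocked at N.
Path 3: T ← V → N ← E → D ← J
  E is a fork here and E is conditioned on, so the path is blocked at E.
Since the path T ← V → J is active, T and J are not d-separated given {D, E, K, N}.

No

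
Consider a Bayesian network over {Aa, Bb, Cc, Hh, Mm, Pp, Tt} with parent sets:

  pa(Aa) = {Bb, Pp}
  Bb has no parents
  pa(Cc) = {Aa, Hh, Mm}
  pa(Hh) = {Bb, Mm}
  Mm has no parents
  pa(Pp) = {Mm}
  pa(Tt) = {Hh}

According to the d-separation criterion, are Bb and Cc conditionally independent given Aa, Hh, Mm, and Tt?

Yes

6 paths connect Bb and Cc; each must be blocked for d-separation to hold:
Path 1: Bb → Aa ← Pp ← Mm → Hh → Cc
  Mm is a fork here and Mm is conditioned on, so the path is blocked at Mm.
Path 2: Bb → Aa ← Pp ← Mm → Cc
  Mm is a fork here and Mm is conditioned on, so the path is blocked at Mm.
Path 3: Bb → Aa → Cc
  Aa is a chain here and Aa is conditioned on, so the path is blocked at Aa.
Path 4: Bb → Hh ← Mm → Pp → Aa → Cc
  Mm is a fork here and Mm is conditioned on, so the path is blocked at Mm.
Path 5: Bb → Hh ← Mm → Cc
  Mm is a fork here and Mm is conditioned on, so the path is blocked at Mm.
Path 6: Bb → Hh → Cc
  Hh is a chain here and Hh is conditioned on, so the path is blocked at Hh.
Since every path is blocked, d-separation holds.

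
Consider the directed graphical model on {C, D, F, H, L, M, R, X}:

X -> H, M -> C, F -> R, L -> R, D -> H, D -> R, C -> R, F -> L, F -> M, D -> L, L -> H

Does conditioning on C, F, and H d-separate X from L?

No

Enumerating the 5 paths from X to L and testing each for blocking by {C, F, H}:
Path 1: X → H ← L
  H is a collider and H is conditioned on, which opens it — no node blocks this path, so it is active.
Path 2: X → H ← D → L
  H is a collider and H is conditioned on, which opens it; D is a fork and D is not conditioned on — no node blocks this path, so it is active.
Path 3: X → H ← D → R ← L
  R is a collider here and neither R nor any of its descendants is conditioned on, so the collider stays closed — the path is blocked at R.
Path 4: X → H ← D → R ← F → L
  R is a collider here and neither R nor any of its descendants is conditioned on, so the collider stays closed — the path is blocked at R.
Path 5: X → H ← D → R ← C ← M ← F → L
  R is a collider here and neither R nor any of its descendants is conditioned on, so the collider stays closed — the path is blocked at R.
At least one path is unblocked, so d-separation fails.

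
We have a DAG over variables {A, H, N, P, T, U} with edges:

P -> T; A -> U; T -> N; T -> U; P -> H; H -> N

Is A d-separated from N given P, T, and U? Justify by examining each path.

Yes

We examine all 2 paths between A and N:
Path 1: A → U ← T ← P → H → N
  T is a chain here and T is conditioned on, so the path is blocked at T.
Path 2: A → U ← T → N
  T is a fork here and T is conditioned on, so the path is blocked at T.
Since every path is blocked, d-separation holds.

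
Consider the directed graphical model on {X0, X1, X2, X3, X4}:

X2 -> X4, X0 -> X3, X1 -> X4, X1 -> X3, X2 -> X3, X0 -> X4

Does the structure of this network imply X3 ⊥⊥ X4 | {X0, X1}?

We examine all 3 paths between X3 and X4:
Path 1: X3 ← X0 → X4
  X0 is a fork here and X0 is conditioned on, so the path is blocked at X0.
Path 2: X3 ← X1 → X4
  X1 is a fork here and X1 is conditioned on, so the path is blocked at X1.
Path 3: X3 ← X2 → X4
  X2 is a fork and X2 is not conditioned on — no node blocks this path, so it is active.
Since the path X3 ← X2 → X4 is active, X3 and X4 are not d-separated given {X0, X1}.

No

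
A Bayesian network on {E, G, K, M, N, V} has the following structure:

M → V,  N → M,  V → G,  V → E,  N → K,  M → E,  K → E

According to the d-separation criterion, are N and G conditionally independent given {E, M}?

No — N and G are not d-separated given {E, M}.

There are 4 undirected paths between N and G; checking each against the conditioning set {E, M}:
  1. N → M → E ← V → G — M:chain[blocks]; E:collider[open]; V:fork[open] ⇒ blocked
  2. N → M → V → G — M:chain[blocks]; V:chain[open] ⇒ blocked
  3. N → K → E ← V → G — K:chain[open]; E:collider[open]; V:fork[open] ⇒ active
  4. N → K → E ← M → V → G — K:chain[open]; E:collider[open]; M:fork[blocks]; V:chain[open] ⇒ blocked
Because an active path exists, N and G are not d-separated.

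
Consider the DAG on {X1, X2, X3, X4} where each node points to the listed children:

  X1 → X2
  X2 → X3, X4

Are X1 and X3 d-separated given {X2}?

There is one path between X1 and X3:
Path 1: X1 → X2 → X3
  X2 is a chain here and X2 is conditioned on, so the path is blocked at X2.
Since every path is blocked, d-separation holds.

Yes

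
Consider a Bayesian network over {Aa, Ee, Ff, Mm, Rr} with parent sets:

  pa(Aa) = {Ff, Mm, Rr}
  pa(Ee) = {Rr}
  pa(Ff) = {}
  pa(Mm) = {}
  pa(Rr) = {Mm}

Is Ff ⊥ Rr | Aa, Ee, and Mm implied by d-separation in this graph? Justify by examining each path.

Enumerating the 2 paths from Ff to Rr and testing each for blocking by {Aa, Ee, Mm}:
Path 1: Ff → Aa ← Mm → Rr
  Mm is a fork here and Mm is conditioned on, so the path is blocked at Mm.
Path 2: Ff → Aa ← Rr
  Aa is a collider and Aa is conditioned on, which opens it — no node blocks this path, so it is active.
Because an active path exists, Ff and Rr are not d-separated.

No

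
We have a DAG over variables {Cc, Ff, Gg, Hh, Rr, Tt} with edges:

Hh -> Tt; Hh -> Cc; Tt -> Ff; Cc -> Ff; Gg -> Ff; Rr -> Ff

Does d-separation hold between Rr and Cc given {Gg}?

There are 2 undirected paths between Rr and Cc; checking each against the conditioning set {Gg}:
Path 1: Rr → Ff ← Cc
  Ff is a collider here and neither Ff nor any of its descendants is conditioned on, so the collider stays closed — the path is blocked at Ff.
Path 2: Rr → Ff ← Tt ← Hh → Cc
  Ff is a collider here and neither Ff nor any of its descendants is conditioned on, so the collider stays closed — the path is blocked at Ff.
Since every path is blocked, d-separation holds.

Yes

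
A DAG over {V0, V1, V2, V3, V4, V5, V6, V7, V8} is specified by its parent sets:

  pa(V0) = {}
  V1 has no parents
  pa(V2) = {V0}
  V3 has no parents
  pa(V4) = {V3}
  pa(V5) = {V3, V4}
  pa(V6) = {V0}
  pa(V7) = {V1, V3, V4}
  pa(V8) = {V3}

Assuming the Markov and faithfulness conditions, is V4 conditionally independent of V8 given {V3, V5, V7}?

Yes

Enumerating the 3 paths from V4 to V8 and testing each for blocking by {V3, V5, V7}:
Path 1: V4 → V7 ← V3 → V8
  V3 is a fork here and V3 is conditioned on, so the path is blocked at V3.
Path 2: V4 → V5 ← V3 → V8
  V3 is a fork here and V3 is conditioned on, so the path is blocked at V3.
Path 3: V4 ← V3 → V8
  V3 is a fork here and V3 is conditioned on, so the path is blocked at V3.
All paths are blocked; V4 ⊥ V8 | {V3, V5, V7} holds.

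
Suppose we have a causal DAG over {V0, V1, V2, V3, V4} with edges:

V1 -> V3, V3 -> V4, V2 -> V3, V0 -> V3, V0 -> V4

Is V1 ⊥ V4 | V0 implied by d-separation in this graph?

We examine all 2 paths between V1 and V4:
  1. V1 → V3 ← V0 → V4 — V3:collider[blocks]; V0:fork[blocks] ⇒ blocked
  2. V1 → V3 → V4 — V3:chain[open] ⇒ active
Because an active path exists, V1 and V4 are not d-separated.

No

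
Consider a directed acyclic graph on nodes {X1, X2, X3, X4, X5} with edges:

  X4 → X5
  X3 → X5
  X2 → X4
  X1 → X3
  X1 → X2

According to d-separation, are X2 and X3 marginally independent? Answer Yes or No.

No

2 paths connect X2 and X3; each must be blocked for d-separation to hold:
  1. X2 ← X1 → X3 — X1:fork[open] ⇒ active
  2. X2 → X4 → X5 ← X3 — X4:chain[open]; X5:collider[blocks] ⇒ blocked
Since the path X2 ← X1 → X3 is active, X2 and X3 are not d-separated given ∅.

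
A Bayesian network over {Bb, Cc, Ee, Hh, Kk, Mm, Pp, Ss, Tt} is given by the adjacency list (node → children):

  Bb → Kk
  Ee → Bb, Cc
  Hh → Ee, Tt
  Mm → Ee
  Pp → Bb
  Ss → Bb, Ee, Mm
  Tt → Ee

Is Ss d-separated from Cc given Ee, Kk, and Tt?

We examine all 3 paths between Ss and Cc:
Path 1: Ss → Bb ← Ee → Cc
  Ee is a fork here and Ee is conditioned on, so the path is blocked at Ee.
Path 2: Ss → Ee → Cc
  Ee is a chain here and Ee is conditioned on, so the path is blocked at Ee.
Path 3: Ss → Mm → Ee → Cc
  Ee is a chain here and Ee is conditioned on, so the path is blocked at Ee.
Since every path is blocked, d-separation holds.

Yes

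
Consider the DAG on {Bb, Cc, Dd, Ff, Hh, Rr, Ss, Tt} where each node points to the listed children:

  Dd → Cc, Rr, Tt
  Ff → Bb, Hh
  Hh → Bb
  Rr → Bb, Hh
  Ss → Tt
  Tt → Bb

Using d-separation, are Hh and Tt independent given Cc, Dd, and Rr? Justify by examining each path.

We examine all 6 paths between Hh and Tt:
Path 1: Hh → Bb ← Tt
  Bb is a collider here and neither Bb nor any of its descendants is conditioned on, so the collider stays closed — the path is blocked at Bb.
Path 2: Hh → Bb ← Rr ← Dd → Tt
  Bb is a collider here and neither Bb nor any of its descendants is conditioned on, so the collider stays closed — the path is blocked at Bb.
Path 3: Hh ← Ff → Bb ← Tt
  Bb is a collider here and neither Bb nor any of its descendants is conditioned on, so the collider stays closed — the path is blocked at Bb.
Path 4: Hh ← Ff → Bb ← Rr ← Dd → Tt
  Bb is a collider here and neither Bb nor any of its descendants is conditioned on, so the collider stays closed — the path is blocked at Bb.
Path 5: Hh ← Rr ← Dd → Tt
  Rr is a chain here and Rr is conditioned on, so the path is blocked at Rr.
Path 6: Hh ← Rr → Bb ← Tt
  Rr is a fork here and Rr is conditioned on, so the path is blocked at Rr.
Every path is blocked, so Hh and Tt are d-separated given {Cc, Dd, Rr}.

Yes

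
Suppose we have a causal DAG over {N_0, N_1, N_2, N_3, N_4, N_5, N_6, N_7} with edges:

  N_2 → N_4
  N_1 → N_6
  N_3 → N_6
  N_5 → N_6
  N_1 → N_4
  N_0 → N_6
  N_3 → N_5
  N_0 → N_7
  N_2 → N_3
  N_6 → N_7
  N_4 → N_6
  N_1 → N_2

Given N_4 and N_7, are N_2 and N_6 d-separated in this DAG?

6 paths connect N_2 and N_6; each must be blocked for d-separation to hold:
  1. N_2 → N_4 → N_6 — N_4:chain[blocks] ⇒ blocked
  2. N_2 → N_4 ← N_1 → N_6 — N_4:collider[open]; N_1:fork[open] ⇒ active
  3. N_2 ← N_1 → N_6 — N_1:fork[open] ⇒ active
  4. N_2 ← N_1 → N_4 → N_6 — N_1:fork[open]; N_4:chain[blocks] ⇒ blocked
  5. N_2 → N_3 → N_6 — N_3:chain[open] ⇒ active
  6. N_2 → N_3 → N_5 → N_6 — N_3:chain[open]; N_5:chain[open] ⇒ active
At least one path is unblocked, so d-separation fails.

No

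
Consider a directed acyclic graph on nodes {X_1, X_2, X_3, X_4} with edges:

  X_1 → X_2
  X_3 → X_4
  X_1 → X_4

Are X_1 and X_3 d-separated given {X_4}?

Only one path connects X_1 and X_3:
Path 1: X_1 → X_4 ← X_3
  X_4 is a collider and X_4 is conditioned on, which opens it — no node blocks this path, so it is active.
Because an active path exists, X_1 and X_3 are not d-separated.

No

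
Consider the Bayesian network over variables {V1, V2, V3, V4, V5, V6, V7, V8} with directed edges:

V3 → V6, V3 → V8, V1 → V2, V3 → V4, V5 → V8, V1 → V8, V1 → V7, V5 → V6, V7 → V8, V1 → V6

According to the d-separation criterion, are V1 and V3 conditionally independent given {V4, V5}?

We examine all 6 paths between V1 and V3:
Path 1: V1 → V6 ← V5 → V8 ← V3
  V6 is a collider here and neither V6 nor any of its descendants is conditioned on, so the collider stays closed — the path is blocked at V6.
Path 2: V1 → V6 ← V3
  V6 is a collider here and neither V6 nor any of its descendants is conditioned on, so the collider stays closed — the path is blocked at V6.
Path 3: V1 → V7 → V8 ← V5 → V6 ← V3
  V8 is a collider here and neither V8 nor any of its descendants is conditioned on, so the collider stays closed — the path is blocked at V8.
Path 4: V1 → V7 → V8 ← V3
  V8 is a collider here and neither V8 nor any of its descendants is conditioned on, so the collider stays closed — the path is blocked at V8.
Path 5: V1 → V8 ← V5 → V6 ← V3
  V8 is a collider here and neither V8 nor any of its descendants is conditioned on, so the collider stays closed — the path is blocked at V8.
Path 6: V1 → V8 ← V3
  V8 is a collider here and neither V8 nor any of its descendants is conditioned on, so the collider stays closed — the path is blocked at V8.
All paths are blocked; V1 ⊥ V3 | {V4, V5} holds.

Yes — V1 and V3 are d-separated given {V4, V5}.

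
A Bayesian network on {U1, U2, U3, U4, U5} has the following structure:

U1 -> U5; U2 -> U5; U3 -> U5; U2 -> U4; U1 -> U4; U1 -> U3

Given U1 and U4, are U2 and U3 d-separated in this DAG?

Yes

Enumerating the 4 paths from U2 to U3 and testing each for blocking by {U1, U4}:
Path 1: U2 → U5 ← U1 → U3
  U5 is a collider here and neither U5 nor any of its descendants is conditioned on, so the collider stays closed — the path is blocked at U5.
Path 2: U2 → U5 ← U3
  U5 is a collider here and neither U5 nor any of its descendants is conditioned on, so the collider stays closed — the path is blocked at U5.
Path 3: U2 → U4 ← U1 → U5 ← U3
  U1 is a fork here and U1 is conditioned on, so the path is blocked at U1.
Path 4: U2 → U4 ← U1 → U3
  U1 is a fork here and U1 is conditioned on, so the path is blocked at U1.
Every path is blocked, so U2 and U3 are d-separated given {U1, U4}.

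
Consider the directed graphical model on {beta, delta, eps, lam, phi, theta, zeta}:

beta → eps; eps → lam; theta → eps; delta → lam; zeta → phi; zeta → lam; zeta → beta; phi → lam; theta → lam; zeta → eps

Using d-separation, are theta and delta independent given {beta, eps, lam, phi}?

Enumerating the 6 paths from theta to delta and testing each for blocking by {beta, eps, lam, phi}:
Path 1: theta → lam ← delta
  lam is a collider and lam is conditioned on, which opens it — no node blocks this path, so it is active.
Path 2: theta → eps → lam ← delta
  eps is a chain here and eps is conditioned on, so the path is blocked at eps.
Path 3: theta → eps ← zeta → phi → lam ← delta
  phi is a chain here and phi is conditioned on, so the path is blocked at phi.
Path 4: theta → eps ← zeta → lam ← delta
  eps is a collider and eps is conditioned on, which opens it; zeta is a fork and zeta is not conditioned on; lam is a collider and lam is conditioned on, which opens it — no node blocks this path, so it is active.
Path 5: theta → eps ← beta ← zeta → phi → lam ← delta
  beta is a chain here and beta is conditioned on, so the path is blocked at beta.
Path 6: theta → eps ← beta ← zeta → lam ← delta
  beta is a chain here and beta is conditioned on, so the path is blocked at beta.
At least one path is unblocked, so d-separation fails.

No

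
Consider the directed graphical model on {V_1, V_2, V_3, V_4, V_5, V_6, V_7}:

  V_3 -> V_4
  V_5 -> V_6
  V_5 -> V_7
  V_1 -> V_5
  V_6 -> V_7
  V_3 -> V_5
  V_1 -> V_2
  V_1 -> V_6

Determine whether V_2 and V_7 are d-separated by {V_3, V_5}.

No

We examine all 4 paths between V_2 and V_7:
Path 1: V_2 ← V_1 → V_6 → V_7
  V_1 is a fork and V_1 is not conditioned on; V_6 is a chain and V_6 is not conditioned on — no node blocks this path, so it is active.
Path 2: V_2 ← V_1 → V_6 ← V_5 → V_7
  V_6 is a collider here and neither V_6 nor any of its descendants is conditioned on, so the collider stays closed — the path is blocked at V_6.
Path 3: V_2 ← V_1 → V_5 → V_7
  V_5 is a chain here and V_5 is conditioned on, so the path is blocked at V_5.
Path 4: V_2 ← V_1 → V_5 → V_6 → V_7
  V_5 is a chain here and V_5 is conditioned on, so the path is blocked at V_5.
Because an active path exists, V_2 and V_7 are not d-separated.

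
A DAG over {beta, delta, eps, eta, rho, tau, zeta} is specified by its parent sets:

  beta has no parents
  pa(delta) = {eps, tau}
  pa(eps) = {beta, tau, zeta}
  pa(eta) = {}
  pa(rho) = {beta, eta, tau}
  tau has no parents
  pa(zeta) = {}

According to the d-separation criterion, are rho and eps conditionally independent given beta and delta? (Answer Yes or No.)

No

3 paths connect rho and eps; each must be blocked for d-separation to hold:
  1. rho ← beta → eps — beta:fork[blocks] ⇒ blocked
  2. rho ← tau → eps — tau:fork[open] ⇒ active
  3. rho ← tau → delta ← eps — tau:fork[open]; delta:collider[open] ⇒ active
Because an active path exists, rho and eps are not d-separated.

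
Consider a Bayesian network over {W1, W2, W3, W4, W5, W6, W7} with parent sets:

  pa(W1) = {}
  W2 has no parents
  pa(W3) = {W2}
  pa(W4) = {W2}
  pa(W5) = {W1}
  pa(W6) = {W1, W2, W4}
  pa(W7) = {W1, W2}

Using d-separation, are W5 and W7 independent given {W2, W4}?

There are 3 undirected paths between W5 and W7; checking each against the conditioning set {W2, W4}:
Path 1: W5 ← W1 → W7
  W1 is a fork and W1 is not conditioned on — no node blocks this path, so it is active.
Path 2: W5 ← W1 → W6 ← W2 → W7
  W6 is a collider here and neither W6 nor any of its descendants is conditioned on, so the collider stays closed — the path is blocked at W6.
Path 3: W5 ← W1 → W6 ← W4 ← W2 → W7
  W6 is a collider here and neither W6 nor any of its descendants is conditioned on, so the collider stays closed — the path is blocked at W6.
At least one path is unblocked, so d-separation fails.

No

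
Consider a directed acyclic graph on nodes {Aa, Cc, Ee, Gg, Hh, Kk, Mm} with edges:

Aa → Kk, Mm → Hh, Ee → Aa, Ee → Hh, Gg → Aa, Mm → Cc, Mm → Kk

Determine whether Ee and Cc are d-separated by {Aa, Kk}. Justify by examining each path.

Yes — Ee and Cc are d-separated given {Aa, Kk}.

2 paths connect Ee and Cc; each must be blocked for d-separation to hold:
Path 1: Ee → Hh ← Mm → Cc
  Hh is a collider here and neither Hh nor any of its descendants is conditioned on, so the collider stays closed — the path is blocked at Hh.
Path 2: Ee → Aa → Kk ← Mm → Cc
  Aa is a chain here and Aa is conditioned on, so the path is blocked at Aa.
Every path is blocked, so Ee and Cc are d-separated given {Aa, Kk}.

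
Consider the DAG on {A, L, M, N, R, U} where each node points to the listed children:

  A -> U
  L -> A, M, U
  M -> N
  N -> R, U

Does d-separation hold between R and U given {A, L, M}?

No

We examine all 3 paths between R and U:
  1. R ← N ← M ← L → A → U — N:chain[open]; M:chain[blocks]; L:fork[blocks]; A:chain[blocks] ⇒ blocked
  2. R ← N ← M ← L → U — N:chain[open]; M:chain[blocks]; L:fork[blocks] ⇒ blocked
  3. R ← N → U — N:fork[open] ⇒ active
Since the path R ← N → U is active, R and U are not d-separated given {A, L, M}.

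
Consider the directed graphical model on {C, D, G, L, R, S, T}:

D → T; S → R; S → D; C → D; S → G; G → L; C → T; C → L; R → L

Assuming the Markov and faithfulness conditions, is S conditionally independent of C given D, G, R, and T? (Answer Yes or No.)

We examine all 4 paths between S and C:
  1. S → R → L ← C — R:chain[blocks]; L:collider[blocks] ⇒ blocked
  2. S → D ← C — D:collider[open] ⇒ active
  3. S → D → T ← C — D:chain[blocks]; T:collider[open] ⇒ blocked
  4. S → G → L ← C — G:chain[blocks]; L:collider[blocks] ⇒ blocked
Because an active path exists, S and C are not d-separated.

No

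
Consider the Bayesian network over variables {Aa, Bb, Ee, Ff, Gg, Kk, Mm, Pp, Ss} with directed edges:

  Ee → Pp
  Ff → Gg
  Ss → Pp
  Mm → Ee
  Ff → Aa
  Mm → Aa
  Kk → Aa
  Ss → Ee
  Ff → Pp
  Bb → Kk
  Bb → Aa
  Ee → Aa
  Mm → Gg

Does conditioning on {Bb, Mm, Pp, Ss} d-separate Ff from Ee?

No — Ff and Ee are not d-separated given {Bb, Mm, Pp, Ss}.

6 paths connect Ff and Ee; each must be blocked for d-separation to hold:
  1. Ff → Pp ← Ss → Ee — Pp:collider[open]; Ss:fork[blocks] ⇒ blocked
  2. Ff → Pp ← Ee — Pp:collider[open] ⇒ active
  3. Ff → Gg ← Mm → Aa ← Ee — Gg:collider[blocks]; Mm:fork[blocks]; Aa:collider[blocks] ⇒ blocked
  4. Ff → Gg ← Mm → Ee — Gg:collider[blocks]; Mm:fork[blocks] ⇒ blocked
  5. Ff → Aa ← Mm → Ee — Aa:collider[blocks]; Mm:fork[blocks] ⇒ blocked
  6. Ff → Aa ← Ee — Aa:collider[blocks] ⇒ blocked
Since the path Ff → Pp ← Ee is active, Ff and Ee are not d-separated given {Bb, Mm, Pp, Ss}.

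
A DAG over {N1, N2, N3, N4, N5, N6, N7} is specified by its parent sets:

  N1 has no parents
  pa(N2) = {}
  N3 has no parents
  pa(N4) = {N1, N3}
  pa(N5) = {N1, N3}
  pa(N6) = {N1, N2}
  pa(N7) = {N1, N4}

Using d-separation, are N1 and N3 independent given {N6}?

Enumerating the 3 paths from N1 to N3 and testing each for blocking by {N6}:
Path 1: N1 → N7 ← N4 ← N3
  N7 is a collider here and neither N7 nor any of its descendants is conditioned on, so the collider stays closed — the path is blocked at N7.
Path 2: N1 → N5 ← N3
  N5 is a collider here and neither N5 nor any of its descendants is conditioned on, so the collider stays closed — the path is blocked at N5.
Path 3: N1 → N4 ← N3
  N4 is a collider here and neither N4 nor any of its descendants is conditioned on, so the collider stays closed — the path is blocked at N4.
Every path is blocked, so N1 and N3 are d-separated given {N6}.

Yes — N1 and N3 are d-separated given {N6}.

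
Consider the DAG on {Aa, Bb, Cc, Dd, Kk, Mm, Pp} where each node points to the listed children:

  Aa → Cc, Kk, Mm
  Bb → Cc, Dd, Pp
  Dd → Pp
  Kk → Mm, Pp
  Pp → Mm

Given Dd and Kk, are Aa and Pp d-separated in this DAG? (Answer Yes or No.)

Enumerating the 6 paths from Aa to Pp and testing each for blocking by {Dd, Kk}:
  1. Aa → Cc ← Bb → Pp — Cc:collider[blocks]; Bb:fork[open] ⇒ blocked
  2. Aa → Cc ← Bb → Dd → Pp — Cc:collider[blocks]; Bb:fork[open]; Dd:chain[blocks] ⇒ blocked
  3. Aa → Mm ← Pp — Mm:collider[blocks] ⇒ blocked
  4. Aa → Mm ← Kk → Pp — Mm:collider[blocks]; Kk:fork[blocks] ⇒ blocked
  5. Aa → Kk → Pp — Kk:chain[blocks] ⇒ blocked
  6. Aa → Kk → Mm ← Pp — Kk:chain[blocks]; Mm:collider[blocks] ⇒ blocked
All paths are blocked; Aa ⊥ Pp | {Dd, Kk} holds.

Yes — Aa and Pp are d-separated given {Dd, Kk}.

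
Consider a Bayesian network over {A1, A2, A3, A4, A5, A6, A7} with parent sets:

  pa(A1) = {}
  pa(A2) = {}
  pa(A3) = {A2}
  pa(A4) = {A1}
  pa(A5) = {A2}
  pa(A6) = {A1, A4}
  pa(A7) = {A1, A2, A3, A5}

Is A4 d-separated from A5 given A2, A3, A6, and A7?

No

6 paths connect A4 and A5; each must be blocked for d-separation to hold:
Path 1: A4 ← A1 → A7 ← A3 ← A2 → A5
  A3 is a chain here and A3 is conditioned on, so the path is blocked at A3.
Path 2: A4 ← A1 → A7 ← A2 → A5
  A2 is a fork here and A2 is conditioned on, so the path is blocked at A2.
Path 3: A4 ← A1 → A7 ← A5
  A1 is a fork and A1 is not conditioned on; A7 is a collider and A7 is conditioned on, which opens it — no node blocks this path, so it is active.
Path 4: A4 → A6 ← A1 → A7 ← A3 ← A2 → A5
  A3 is a chain here and A3 is conditioned on, so the path is blocked at A3.
Path 5: A4 → A6 ← A1 → A7 ← A2 → A5
  A2 is a fork here and A2 is conditioned on, so the path is blocked at A2.
Path 6: A4 → A6 ← A1 → A7 ← A5
  A6 is a collider and A6 is conditioned on, which opens it; A1 is a fork and A1 is not conditioned on; A7 is a collider and A7 is conditioned on, which opens it — no node blocks this path, so it is active.
At least one path is unblocked, so d-separation fails.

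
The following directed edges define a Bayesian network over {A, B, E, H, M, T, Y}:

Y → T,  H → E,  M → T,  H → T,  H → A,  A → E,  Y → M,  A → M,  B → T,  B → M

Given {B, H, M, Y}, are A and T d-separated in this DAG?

Enumerating the 5 paths from A to T and testing each for blocking by {B, H, M, Y}:
Path 1: A → M ← B → T
  B is a fork here and B is conditioned on, so the path is blocked at B.
Path 2: A → M ← Y → T
  Y is a fork here and Y is conditioned on, so the path is blocked at Y.
Path 3: A → M → T
  M is a chain here and M is conditioned on, so the path is blocked at M.
Path 4: A ← H → T
  H is a fork here and H is conditioned on, so the path is blocked at H.
Path 5: A → E ← H → T
  E is a collider here and neither E nor any of its descendants is conditioned on, so the collider stays closed — the path is blocked at E.
Since every path is blocked, d-separation holds.

Yes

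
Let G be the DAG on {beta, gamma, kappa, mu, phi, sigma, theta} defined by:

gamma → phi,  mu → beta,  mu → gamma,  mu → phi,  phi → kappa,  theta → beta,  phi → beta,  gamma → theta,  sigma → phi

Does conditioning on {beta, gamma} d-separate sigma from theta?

6 paths connect sigma and theta; each must be blocked for d-separation to hold:
Path 1: sigma → phi → beta ← mu → gamma → theta
  gamma is a chain here and gamma is conditioned on, so the path is blocked at gamma.
Path 2: sigma → phi → beta ← theta
  phi is a chain and phi is not conditioned on; beta is a collider and beta is conditioned on, which opens it — no node blocks this path, so it is active.
Path 3: sigma → phi ← gamma ← mu → beta ← theta
  gamma is a chain here and gamma is conditioned on, so the path is blocked at gamma.
Path 4: sigma → phi ← gamma → theta
  gamma is a fork here and gamma is conditioned on, so the path is blocked at gamma.
Path 5: sigma → phi ← mu → beta ← theta
  phi is a collider and its descendant beta is conditioned on, which opens it; mu is a fork and mu is not conditioned on; beta is a collider and beta is conditioned on, which opens it — no node blocks this path, so it is active.
Path 6: sigma → phi ← mu → gamma → theta
  gamma is a chain here and gamma is conditioned on, so the path is blocked at gamma.
Since the path sigma → phi → beta ← theta is active, sigma and theta are not d-separated given {beta, gamma}.

No — sigma and theta are not d-separated given {beta, gamma}.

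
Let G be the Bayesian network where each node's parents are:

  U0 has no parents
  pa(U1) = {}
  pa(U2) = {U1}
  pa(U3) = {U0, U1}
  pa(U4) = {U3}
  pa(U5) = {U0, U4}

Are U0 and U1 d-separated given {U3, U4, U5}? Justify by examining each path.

No

2 paths connect U0 and U1; each must be blocked for d-separation to hold:
  1. U0 → U5 ← U4 ← U3 ← U1 — U5:collider[open]; U4:chain[blocks]; U3:chain[blocks] ⇒ blocked
  2. U0 → U3 ← U1 — U3:collider[open] ⇒ active
Since the path U0 → U3 ← U1 is active, U0 and U1 are not d-separated given {U3, U4, U5}.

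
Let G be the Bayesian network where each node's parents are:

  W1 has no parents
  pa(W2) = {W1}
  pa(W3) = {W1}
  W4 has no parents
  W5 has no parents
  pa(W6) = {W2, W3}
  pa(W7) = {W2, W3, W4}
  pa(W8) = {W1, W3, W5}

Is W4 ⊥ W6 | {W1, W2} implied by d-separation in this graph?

There are 6 undirected paths between W4 and W6; checking each against the conditioning set {W1, W2}:
Path 1: W4 → W7 ← W2 → W6
  W7 is a collider here and neither W7 nor any of its descendants is conditioned on, so the collider stays closed — the path is blocked at W7.
Path 2: W4 → W7 ← W2 ← W1 → W3 → W6
  W7 is a collider here and neither W7 nor any of its descendants is conditioned on, so the collider stays closed — the path is blocked at W7.
Path 3: W4 → W7 ← W2 ← W1 → W8 ← W3 → W6
  W7 is a collider here and neither W7 nor any of its descendants is conditioned on, so the collider stays closed — the path is blocked at W7.
Path 4: W4 → W7 ← W3 → W8 ← W1 → W2 → W6
  W7 is a collider here and neither W7 nor any of its descendants is conditioned on, so the collider stays closed — the path is blocked at W7.
Path 5: W4 → W7 ← W3 → W6
  W7 is a collider here and neither W7 nor any of its descendants is conditioned on, so the collider stays closed — the path is blocked at W7.
Path 6: W4 → W7 ← W3 ← W1 → W2 → W6
  W7 is a collider here and neither W7 nor any of its descendants is conditioned on, so the collider stays closed — the path is blocked at W7.
All paths are blocked; W4 ⊥ W6 | {W1, W2} holds.

Yes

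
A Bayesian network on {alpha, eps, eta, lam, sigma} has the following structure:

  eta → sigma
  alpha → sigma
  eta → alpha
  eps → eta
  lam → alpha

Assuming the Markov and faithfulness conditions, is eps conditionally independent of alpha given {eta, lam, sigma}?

There are 2 undirected paths between eps and alpha; checking each against the conditioning set {eta, lam, sigma}:
  1. eps → eta → sigma ← alpha — eta:chain[blocks]; sigma:collider[open] ⇒ blocked
  2. eps → eta → alpha — eta:chain[blocks] ⇒ blocked
All paths are blocked; eps ⊥ alpha | {eta, lam, sigma} holds.

Yes — eps and alpha are d-separated given {eta, lam, sigma}.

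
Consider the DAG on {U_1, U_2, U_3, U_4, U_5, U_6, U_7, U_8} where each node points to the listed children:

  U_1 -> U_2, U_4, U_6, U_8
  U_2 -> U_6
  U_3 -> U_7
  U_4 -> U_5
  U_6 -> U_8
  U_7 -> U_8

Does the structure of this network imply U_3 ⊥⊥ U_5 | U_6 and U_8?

No

3 paths connect U_3 and U_5; each must be blocked for d-separation to hold:
Path 1: U_3 → U_7 → U_8 ← U_1 → U_4 → U_5
  U_7 is a chain and U_7 is not conditioned on; U_8 is a collider and U_8 is conditioned on, which opens it; U_1 is a fork and U_1 is not conditioned on; U_4 is a chain and U_4 is not conditioned on — no node blocks this path, so it is active.
Path 2: U_3 → U_7 → U_8 ← U_6 ← U_1 → U_4 → U_5
  U_6 is a chain here and U_6 is conditioned on, so the path is blocked at U_6.
Path 3: U_3 → U_7 → U_8 ← U_6 ← U_2 ← U_1 → U_4 → U_5
  U_6 is a chain here and U_6 is conditioned on, so the path is blocked at U_6.
Since the path U_3 → U_7 → U_8 ← U_1 → U_4 → U_5 is active, U_3 and U_5 are not d-separated given {U_6, U_8}.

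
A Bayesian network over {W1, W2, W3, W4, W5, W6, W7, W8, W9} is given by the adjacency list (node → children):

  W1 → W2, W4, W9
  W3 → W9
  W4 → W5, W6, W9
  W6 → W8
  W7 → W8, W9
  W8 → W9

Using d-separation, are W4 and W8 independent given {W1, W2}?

No

Enumerating the 5 paths from W4 to W8 and testing each for blocking by {W1, W2}:
  1. W4 → W6 → W8 — W6:chain[open] ⇒ active
  2. W4 → W9 ← W8 — W9:collider[blocks] ⇒ blocked
  3. W4 → W9 ← W7 → W8 — W9:collider[blocks]; W7:fork[open] ⇒ blocked
  4. W4 ← W1 → W9 ← W8 — W1:fork[blocks]; W9:collider[blocks] ⇒ blocked
  5. W4 ← W1 → W9 ← W7 → W8 — W1:fork[blocks]; W9:collider[blocks]; W7:fork[open] ⇒ blocked
Because an active path exists, W4 and W8 are not d-separated.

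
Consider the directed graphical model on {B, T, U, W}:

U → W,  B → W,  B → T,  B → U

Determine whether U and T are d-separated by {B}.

Yes

There are 2 undirected paths between U and T; checking each against the conditioning set {B}:
  1. U → W ← B → T — W:collider[blocks]; B:fork[blocks] ⇒ blocked
  2. U ← B → T — B:fork[blocks] ⇒ blocked
Since every path is blocked, d-separation holds.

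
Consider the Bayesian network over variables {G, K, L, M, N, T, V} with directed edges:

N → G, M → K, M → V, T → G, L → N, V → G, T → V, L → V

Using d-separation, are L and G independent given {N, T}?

No

3 paths connect L and G; each must be blocked for d-separation to hold:
Path 1: L → V ← T → G
  V is a collider here and neither V nor any of its descendants is conditioned on, so the collider stays closed — the path is blocked at V.
Path 2: L → V → G
  V is a chain and V is not conditioned on — no node blocks this path, so it is active.
Path 3: L → N → G
  N is a chain here and N is conditioned on, so the path is blocked at N.
At least one path is unblocked, so d-separation fails.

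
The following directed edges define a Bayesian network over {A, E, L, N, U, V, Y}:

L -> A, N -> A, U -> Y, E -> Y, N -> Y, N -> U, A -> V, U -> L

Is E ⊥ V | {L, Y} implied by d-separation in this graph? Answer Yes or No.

No

4 paths connect E and V; each must be blocked for d-separation to hold:
  1. E → Y ← U ← N → A → V — Y:collider[open]; U:chain[open]; N:fork[open]; A:chain[open] ⇒ active
  2. E → Y ← U → L → A → V — Y:collider[open]; U:fork[open]; L:chain[blocks]; A:chain[open] ⇒ blocked
  3. E → Y ← N → A → V — Y:collider[open]; N:fork[open]; A:chain[open] ⇒ active
  4. E → Y ← N → U → L → A → V — Y:collider[open]; N:fork[open]; U:chain[open]; L:chain[blocks]; A:chain[open] ⇒ blocked
Because an active path exists, E and V are not d-separated.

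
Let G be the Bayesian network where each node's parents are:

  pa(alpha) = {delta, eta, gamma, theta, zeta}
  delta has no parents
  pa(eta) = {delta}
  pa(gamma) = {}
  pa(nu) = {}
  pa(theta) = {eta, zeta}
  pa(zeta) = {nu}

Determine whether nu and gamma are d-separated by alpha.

Enumerating the 4 paths from nu to gamma and testing each for blocking by {alpha}:
Path 1: nu → zeta → alpha ← gamma
  zeta is a chain and zeta is not conditioned on; alpha is a collider and alpha is conditioned on, which opens it — no node blocks this path, so it is active.
Path 2: nu → zeta → theta → alpha ← gamma
  zeta is a chain and zeta is not conditioned on; theta is a chain and theta is not conditioned on; alpha is a collider and alpha is conditioned on, which opens it — no node blocks this path, so it is active.
Path 3: nu → zeta → theta ← eta → alpha ← gamma
  zeta is a chain and zeta is not conditioned on; theta is a collider and its descendant alpha is conditioned on, which opens it; eta is a fork and eta is not conditioned on; alpha is a collider and alpha is conditioned on, which opens it — no node blocks this path, so it is active.
Path 4: nu → zeta → theta ← eta ← delta → alpha ← gamma
  zeta is a chain and zeta is not conditioned on; theta is a collider and its descendant alpha is conditioned on, which opens it; eta is a chain and eta is not conditioned on; delta is a fork and delta is not conditioned on; alpha is a collider and alpha is conditioned on, which opens it — no node blocks this path, so it is active.
Because an active path exists, nu and gamma are not d-separated.

No — nu and gamma are not d-separated given {alpha}.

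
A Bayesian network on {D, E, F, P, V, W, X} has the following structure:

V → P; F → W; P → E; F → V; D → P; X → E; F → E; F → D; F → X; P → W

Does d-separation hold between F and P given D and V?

Yes

There are 5 undirected paths between F and P; checking each against the conditioning set {D, V}:
Path 1: F → D → P
  D is a chain here and D is conditioned on, so the path is blocked at D.
Path 2: F → V → P
  V is a chain here and V is conditioned on, so the path is blocked at V.
Path 3: F → W ← P
  W is a collider here and neither W nor any of its descendants is conditioned on, so the collider stays closed — the path is blocked at W.
Path 4: F → X → E ← P
  E is a collider here and neither E nor any of its descendants is conditioned on, so the collider stays closed — the path is blocked at E.
Path 5: F → E ← P
  E is a collider here and neither E nor any of its descendants is conditioned on, so the collider stays closed — the path is blocked at E.
Since every path is blocked, d-separation holds.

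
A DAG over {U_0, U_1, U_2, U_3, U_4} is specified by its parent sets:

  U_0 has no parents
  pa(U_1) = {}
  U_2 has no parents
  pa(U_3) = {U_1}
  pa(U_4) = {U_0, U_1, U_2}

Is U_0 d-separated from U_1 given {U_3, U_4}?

Only one path connects U_0 and U_1:
Path 1: U_0 → U_4 ← U_1
  U_4 is a collider and U_4 is conditioned on, which opens it — no node blocks this path, so it is active.
At least one path is unblocked, so d-separation fails.

No — U_0 and U_1 are not d-separated given {U_3, U_4}.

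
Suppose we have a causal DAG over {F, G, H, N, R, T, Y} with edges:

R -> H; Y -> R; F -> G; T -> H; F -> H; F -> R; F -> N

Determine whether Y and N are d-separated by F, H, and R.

Enumerating the 2 paths from Y to N and testing each for blocking by {F, H, R}:
Path 1: Y → R ← F → N
  F is a fork here and F is conditioned on, so the path is blocked at F.
Path 2: Y → R → H ← F → N
  R is a chain here and R is conditioned on, so the path is blocked at R.
Every path is blocked, so Y and N are d-separated given {F, H, R}.

Yes — Y and N are d-separated given {F, H, R}.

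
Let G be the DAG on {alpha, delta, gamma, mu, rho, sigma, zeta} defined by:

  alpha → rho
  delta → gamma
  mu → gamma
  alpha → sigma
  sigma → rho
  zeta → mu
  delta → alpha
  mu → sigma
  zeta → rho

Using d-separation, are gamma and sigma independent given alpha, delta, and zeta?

No

We examine all 6 paths between gamma and sigma:
Path 1: gamma ← delta → alpha → rho ← zeta → mu → sigma
  delta is a fork here and delta is conditioned on, so the path is blocked at delta.
Path 2: gamma ← delta → alpha → rho ← sigma
  delta is a fork here and delta is conditioned on, so the path is blocked at delta.
Path 3: gamma ← delta → alpha → sigma
  delta is a fork here and delta is conditioned on, so the path is blocked at delta.
Path 4: gamma ← mu ← zeta → rho ← alpha → sigma
  zeta is a fork here and zeta is conditioned on, so the path is blocked at zeta.
Path 5: gamma ← mu ← zeta → rho ← sigma
  zeta is a fork here and zeta is conditioned on, so the path is blocked at zeta.
Path 6: gamma ← mu → sigma
  mu is a fork and mu is not conditioned on — no node blocks this path, so it is active.
Because an active path exists, gamma and sigma are not d-separated.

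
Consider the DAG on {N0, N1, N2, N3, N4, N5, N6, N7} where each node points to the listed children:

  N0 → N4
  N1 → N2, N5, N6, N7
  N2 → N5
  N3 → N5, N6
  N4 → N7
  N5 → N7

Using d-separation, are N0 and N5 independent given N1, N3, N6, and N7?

No

Enumerating the 4 paths from N0 to N5 and testing each for blocking by {N1, N3, N6, N7}:
Path 1: N0 → N4 → N7 ← N1 → N6 ← N3 → N5
  N1 is a fork here and N1 is conditioned on, so the path is blocked at N1.
Path 2: N0 → N4 → N7 ← N1 → N5
  N1 is a fork here and N1 is conditioned on, so the path is blocked at N1.
Path 3: N0 → N4 → N7 ← N1 → N2 → N5
  N1 is a fork here and N1 is conditioned on, so the path is blocked at N1.
Path 4: N0 → N4 → N7 ← N5
  N4 is a chain and N4 is not conditioned on; N7 is a collider and N7 is conditioned on, which opens it — no node blocks this path, so it is active.
At least one path is unblocked, so d-separation fails.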